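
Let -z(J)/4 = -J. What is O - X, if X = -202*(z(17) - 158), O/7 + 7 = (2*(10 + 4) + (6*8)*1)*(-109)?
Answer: -76217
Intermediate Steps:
z(J) = 4*J (z(J) = -(-4)*J = 4*J)
O = -58037 (O = -49 + 7*((2*(10 + 4) + (6*8)*1)*(-109)) = -49 + 7*((2*14 + 48*1)*(-109)) = -49 + 7*((28 + 48)*(-109)) = -49 + 7*(76*(-109)) = -49 + 7*(-8284) = -49 - 57988 = -58037)
X = 18180 (X = -202*(4*17 - 158) = -202*(68 - 158) = -202*(-90) = 18180)
O - X = -58037 - 1*18180 = -58037 - 18180 = -76217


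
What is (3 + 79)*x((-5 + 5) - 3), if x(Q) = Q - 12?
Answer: -1230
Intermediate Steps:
x(Q) = -12 + Q
(3 + 79)*x((-5 + 5) - 3) = (3 + 79)*(-12 + ((-5 + 5) - 3)) = 82*(-12 + (0 - 3)) = 82*(-12 - 3) = 82*(-15) = -1230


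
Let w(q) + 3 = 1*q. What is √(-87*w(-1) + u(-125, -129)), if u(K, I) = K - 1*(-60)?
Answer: √283 ≈ 16.823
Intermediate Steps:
w(q) = -3 + q (w(q) = -3 + 1*q = -3 + q)
u(K, I) = 60 + K (u(K, I) = K + 60 = 60 + K)
√(-87*w(-1) + u(-125, -129)) = √(-87*(-3 - 1) + (60 - 125)) = √(-87*(-4) - 65) = √(348 - 65) = √283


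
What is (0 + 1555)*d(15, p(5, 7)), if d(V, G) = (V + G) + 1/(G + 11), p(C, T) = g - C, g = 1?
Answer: 121290/7 ≈ 17327.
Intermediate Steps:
p(C, T) = 1 - C
d(V, G) = G + V + 1/(11 + G) (d(V, G) = (G + V) + 1/(11 + G) = G + V + 1/(11 + G))
(0 + 1555)*d(15, p(5, 7)) = (0 + 1555)*((1 + (1 - 1*5)² + 11*(1 - 1*5) + 11*15 + (1 - 1*5)*15)/(11 + (1 - 1*5))) = 1555*((1 + (1 - 5)² + 11*(1 - 5) + 165 + (1 - 5)*15)/(11 + (1 - 5))) = 1555*((1 + (-4)² + 11*(-4) + 165 - 4*15)/(11 - 4)) = 1555*((1 + 16 - 44 + 165 - 60)/7) = 1555*((⅐)*78) = 1555*(78/7) = 121290/7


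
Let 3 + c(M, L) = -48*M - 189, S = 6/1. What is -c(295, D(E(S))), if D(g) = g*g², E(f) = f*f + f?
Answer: 14352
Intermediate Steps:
S = 6 (S = 6*1 = 6)
E(f) = f + f² (E(f) = f² + f = f + f²)
D(g) = g³
c(M, L) = -192 - 48*M (c(M, L) = -3 + (-48*M - 189) = -3 + (-189 - 48*M) = -192 - 48*M)
-c(295, D(E(S))) = -(-192 - 48*295) = -(-192 - 14160) = -1*(-14352) = 14352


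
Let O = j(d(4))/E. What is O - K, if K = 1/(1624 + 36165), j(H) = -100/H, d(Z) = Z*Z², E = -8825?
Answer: 32141/213432272 ≈ 0.00015059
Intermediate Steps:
d(Z) = Z³
K = 1/37789 ≈ 2.6463e-5
O = 1/5648 (O = -100/(4³)/(-8825) = -100/64*(-1/8825) = -100*1/64*(-1/8825) = -25/16*(-1/8825) = 1/5648 ≈ 0.00017705)
O - K = 1/5648 - 1*1/37789 = 1/5648 - 1/37789 = 32141/213432272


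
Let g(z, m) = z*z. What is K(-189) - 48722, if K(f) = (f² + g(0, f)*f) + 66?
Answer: -12935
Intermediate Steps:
g(z, m) = z²
K(f) = 66 + f² (K(f) = (f² + 0²*f) + 66 = (f² + 0*f) + 66 = (f² + 0) + 66 = f² + 66 = 66 + f²)
K(-189) - 48722 = (66 + (-189)²) - 48722 = (66 + 35721) - 48722 = 35787 - 48722 = -12935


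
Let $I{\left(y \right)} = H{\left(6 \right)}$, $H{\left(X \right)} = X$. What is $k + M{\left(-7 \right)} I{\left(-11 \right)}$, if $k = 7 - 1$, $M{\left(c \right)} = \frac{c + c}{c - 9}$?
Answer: $\frac{45}{4} \approx 11.25$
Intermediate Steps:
$M{\left(c \right)} = \frac{2 c}{-9 + c}$
$k = 6$
$I{\left(y \right)} = 6$
$k + M{\left(-7 \right)} I{\left(-11 \right)} = 6 + 2 \left(-7\right) \frac{1}{-9 - 7} \cdot 6 = 6 + 2 \left(-7\right) \frac{1}{-16} \cdot 6 = 6 + 2 \left(-7\right) \left(- \frac{1}{16}\right) 6 = 6 + \frac{7}{8} \cdot 6 = 6 + \frac{21}{4} = \frac{45}{4}$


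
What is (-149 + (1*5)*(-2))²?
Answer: 25281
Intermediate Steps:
(-149 + (1*5)*(-2))² = (-149 + 5*(-2))² = (-149 - 10)² = (-159)² = 25281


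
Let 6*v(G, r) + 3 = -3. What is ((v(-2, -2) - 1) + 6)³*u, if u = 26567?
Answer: 1700288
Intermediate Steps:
v(G, r) = -1 (v(G, r) = -½ + (⅙)*(-3) = -½ - ½ = -1)
((v(-2, -2) - 1) + 6)³*u = ((-1 - 1) + 6)³*26567 = (-2 + 6)³*26567 = 4³*26567 = 64*26567 = 1700288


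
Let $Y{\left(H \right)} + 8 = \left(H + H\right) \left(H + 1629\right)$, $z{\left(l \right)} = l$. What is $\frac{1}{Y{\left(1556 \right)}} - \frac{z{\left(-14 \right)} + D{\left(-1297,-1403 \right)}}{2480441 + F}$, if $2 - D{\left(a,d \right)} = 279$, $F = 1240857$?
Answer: $\frac{1444014745}{18442217021088} \approx 7.8299 \cdot 10^{-5}$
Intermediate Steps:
$D{\left(a,d \right)} = -277$ ($D{\left(a,d \right)} = 2 - 279 = -277$)
$Y{\left(H \right)} = -8 + 2 H \left(1629 + H\right)$ ($Y{\left(H \right)} = -8 + \left(H + H\right) \left(H + 1629\right) = -8 + 2 H \left(1629 + H\right)$)
$\frac{1}{Y{\left(1556 \right)}} - \frac{z{\left(-14 \right)} + D{\left(-1297,-1403 \right)}}{2480441 + F} = \frac{1}{-8 + 2 \cdot 1556^{2} + 3258 \cdot 1556} - \frac{-14 - 277}{2480441 + 1240857} = \frac{1}{-8 + 2 \cdot 2421136 + 5069448} - - \frac{291}{3721298} = \frac{1}{-8 + 4842272 + 5069448} - \left(-291\right) \frac{1}{3721298} = \frac{1}{9911712} - - \frac{291}{3721298} = \frac{1}{9911712} + \frac{291}{3721298} = \frac{1444014745}{18442217021088}$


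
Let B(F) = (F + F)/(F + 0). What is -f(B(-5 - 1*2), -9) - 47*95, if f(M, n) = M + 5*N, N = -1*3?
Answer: -4452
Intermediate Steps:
B(F) = 2 (B(F) = (2*F)/F = 2)
N = -3
f(M, n) = -15 + M (f(M, n) = M + 5*(-3) = M - 15 = -15 + M)
-f(B(-5 - 1*2), -9) - 47*95 = -(-15 + 2) - 47*95 = -1*(-13) - 4465 = 13 - 4465 = -4452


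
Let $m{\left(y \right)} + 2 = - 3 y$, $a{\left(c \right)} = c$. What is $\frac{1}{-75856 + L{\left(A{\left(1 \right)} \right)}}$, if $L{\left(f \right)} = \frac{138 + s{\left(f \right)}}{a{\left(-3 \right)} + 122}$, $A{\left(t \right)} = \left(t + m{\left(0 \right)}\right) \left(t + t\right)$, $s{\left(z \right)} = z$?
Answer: $- \frac{7}{530984} \approx -1.3183 \cdot 10^{-5}$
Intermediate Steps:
$m{\left(y \right)} = -2 - 3 y$
$A{\left(t \right)} = 2 t \left(-2 + t\right)$ ($A{\left(t \right)} = \left(t - 2\right) \left(t + t\right) = \left(t + \left(-2 + 0\right)\right) 2 t = \left(t - 2\right) 2 t = \left(-2 + t\right) 2 t = 2 t \left(-2 + t\right)$)
$L{\left(f \right)} = \frac{138}{119} + \frac{f}{119}$ ($L{\left(f \right)} = \frac{138 + f}{-3 + 122} = \frac{138 + f}{119} = \left(138 + f\right) \frac{1}{119} = \frac{138}{119} + \frac{f}{119}$)
$\frac{1}{-75856 + L{\left(A{\left(1 \right)} \right)}} = \frac{1}{-75856 + \left(\frac{138}{119} + \frac{2 \cdot 1 \left(-2 + 1\right)}{119}\right)} = \frac{1}{-75856 + \left(\frac{138}{119} + \frac{2 \cdot 1 \left(-1\right)}{119}\right)} = \frac{1}{-75856 + \left(\frac{138}{119} + \frac{1}{119} \left(-2\right)\right)} = \frac{1}{-75856 + \left(\frac{138}{119} - \frac{2}{119}\right)} = \frac{1}{-75856 + \frac{8}{7}} = \frac{1}{- \frac{530984}{7}} = - \frac{7}{530984}$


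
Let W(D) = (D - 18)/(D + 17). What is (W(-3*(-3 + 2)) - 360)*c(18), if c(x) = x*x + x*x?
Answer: -233766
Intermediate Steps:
W(D) = (-18 + D)/(17 + D)
c(x) = 2*x² (c(x) = x² + x² = 2*x²)
(W(-3*(-3 + 2)) - 360)*c(18) = ((-18 - 3*(-3 + 2))/(17 - 3*(-3 + 2)) - 360)*(2*18²) = ((-18 - 3*(-1))/(17 - 3*(-1)) - 360)*(2*324) = ((-18 + 3)/(17 + 3) - 360)*648 = (-15/20 - 360)*648 = ((1/20)*(-15) - 360)*648 = (-¾ - 360)*648 = -1443/4*648 = -233766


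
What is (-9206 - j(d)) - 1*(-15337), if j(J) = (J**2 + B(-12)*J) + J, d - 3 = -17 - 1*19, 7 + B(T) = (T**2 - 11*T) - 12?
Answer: 13556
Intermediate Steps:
B(T) = -19 + T**2 - 11*T (B(T) = -7 + ((T**2 - 11*T) - 12) = -7 + (-12 + T**2 - 11*T) = -19 + T**2 - 11*T)
d = -33 (d = 3 + (-17 - 1*19) = 3 + (-17 - 19) = 3 - 36 = -33)
j(J) = J**2 + 258*J (j(J) = (J**2 + (-19 + (-12)**2 - 11*(-12))*J) + J = (J**2 + (-19 + 144 + 132)*J) + J = (J**2 + 257*J) + J = J**2 + 258*J)
(-9206 - j(d)) - 1*(-15337) = (-9206 - (-33)*(258 - 33)) - 1*(-15337) = (-9206 - (-33)*225) + 15337 = (-9206 - 1*(-7425)) + 15337 = (-9206 + 7425) + 15337 = -1781 + 15337 = 13556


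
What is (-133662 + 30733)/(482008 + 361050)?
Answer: -102929/843058 ≈ -0.12209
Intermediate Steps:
(-133662 + 30733)/(482008 + 361050) = -102929/843058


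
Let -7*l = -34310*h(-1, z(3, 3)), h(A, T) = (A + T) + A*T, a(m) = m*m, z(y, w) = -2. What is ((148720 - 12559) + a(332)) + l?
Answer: 1690385/7 ≈ 2.4148e+5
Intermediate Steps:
a(m) = m²
h(A, T) = A + T + A*T
l = -34310/7 (l = -(-34310)*(-1 - 2 - 1*(-2))/7 = -(-34310)*(-1 - 2 + 2)/7 = -(-34310)*(-1)/7 = -⅐*34310 = -34310/7 ≈ -4901.4)
((148720 - 12559) + a(332)) + l = ((148720 - 12559) + 332²) - 34310/7 = (136161 + 110224) - 34310/7 = 246385 - 34310/7 = 1690385/7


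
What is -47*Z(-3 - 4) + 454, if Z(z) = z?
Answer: 783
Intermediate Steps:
-47*Z(-3 - 4) + 454 = -47*(-3 - 4) + 454 = -47*(-7) + 454 = 329 + 454 = 783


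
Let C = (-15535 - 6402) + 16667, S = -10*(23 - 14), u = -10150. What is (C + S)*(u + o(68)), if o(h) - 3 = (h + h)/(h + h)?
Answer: 54382560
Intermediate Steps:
o(h) = 4 (o(h) = 3 + (h + h)/(h + h) = 3 + (2*h)/((2*h)) = 3 + (2*h)*(1/(2*h)) = 3 + 1 = 4)
S = -90 (S = -10*9 = -90)
C = -5270 (C = -21937 + 16667 = -5270)
(C + S)*(u + o(68)) = (-5270 - 90)*(-10150 + 4) = -5360*(-10146) = 54382560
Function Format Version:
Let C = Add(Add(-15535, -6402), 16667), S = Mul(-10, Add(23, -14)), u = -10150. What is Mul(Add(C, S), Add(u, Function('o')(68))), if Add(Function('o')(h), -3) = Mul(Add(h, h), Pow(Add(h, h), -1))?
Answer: 54382560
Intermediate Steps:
Function('o')(h) = 4 (Function('o')(h) = Add(3, Mul(Add(h, h), Pow(Add(h, h), -1))) = Add(3, Mul(Mul(2, h), Pow(Mul(2, h), -1))) = Add(3, Mul(Mul(2, h), Mul(Rational(1, 2), Pow(h, -1)))) = Add(3, 1) = 4)
S = -90 (S = Mul(-10, 9) = -90)
C = -5270 (C = Add(-21937, 16667) = -5270)
Mul(Add(C, S), Add(u, Function('o')(68))) = Mul(Add(-5270, -90), Add(-10150, 4)) = Mul(-5360, -10146) = 54382560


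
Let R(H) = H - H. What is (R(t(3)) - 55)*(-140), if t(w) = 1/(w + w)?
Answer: 7700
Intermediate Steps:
t(w) = 1/(2*w)
R(H) = 0
(R(t(3)) - 55)*(-140) = (0 - 55)*(-140) = -55*(-140) = 7700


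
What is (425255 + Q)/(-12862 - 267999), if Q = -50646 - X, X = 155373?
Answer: -219236/280861 ≈ -0.78059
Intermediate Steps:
Q = -206019 (Q = -50646 - 1*155373 = -50646 - 155373 = -206019)
(425255 + Q)/(-12862 - 267999) = (425255 - 206019)/(-12862 - 267999) = 219236/(-280861) = 219236*(-1/280861) = -219236/280861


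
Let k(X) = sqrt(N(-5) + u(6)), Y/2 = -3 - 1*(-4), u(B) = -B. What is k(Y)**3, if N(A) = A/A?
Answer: -5*I*sqrt(5) ≈ -11.18*I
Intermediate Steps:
Y = 2 (Y = 2*(-3 - 1*(-4)) = 2*(-3 + 4) = 2*1 = 2)
N(A) = 1
k(X) = I*sqrt(5) (k(X) = sqrt(1 - 1*6) = sqrt(1 - 6) = sqrt(-5) = I*sqrt(5))
k(Y)**3 = (I*sqrt(5))**3 = -5*I*sqrt(5)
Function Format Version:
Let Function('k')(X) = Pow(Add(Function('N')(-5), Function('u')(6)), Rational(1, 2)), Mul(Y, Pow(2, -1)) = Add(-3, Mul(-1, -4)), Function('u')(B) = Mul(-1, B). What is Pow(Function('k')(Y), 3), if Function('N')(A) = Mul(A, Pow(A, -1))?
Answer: Mul(-5, I, Pow(5, Rational(1, 2))) ≈ Mul(-11.180, I)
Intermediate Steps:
Y = 2 (Y = Mul(2, Add(-3, Mul(-1, -4))) = Mul(2, Add(-3, 4)) = Mul(2, 1) = 2)
Function('N')(A) = 1
Function('k')(X) = Mul(I, Pow(5, Rational(1, 2))) (Function('k')(X) = Pow(Add(1, Mul(-1, 6)), Rational(1, 2)) = Pow(Add(1, -6), Rational(1, 2)) = Pow(-5, Rational(1, 2)) = Mul(I, Pow(5, Rational(1, 2))))
Pow(Function('k')(Y), 3) = Pow(Mul(I, Pow(5, Rational(1, 2))), 3) = Mul(-5, I, Pow(5, Rational(1, 2)))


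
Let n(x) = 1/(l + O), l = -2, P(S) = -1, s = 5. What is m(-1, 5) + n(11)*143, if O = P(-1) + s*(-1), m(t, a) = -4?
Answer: -175/8 ≈ -21.875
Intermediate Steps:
O = -6 (O = -1 + 5*(-1) = -1 - 5 = -6)
n(x) = -⅛ (n(x) = 1/(-2 - 6) = 1/(-8) = -⅛)
m(-1, 5) + n(11)*143 = -4 - ⅛*143 = -4 - 143/8 = -175/8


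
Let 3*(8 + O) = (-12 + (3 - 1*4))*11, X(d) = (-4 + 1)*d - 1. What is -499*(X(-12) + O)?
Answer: 30938/3 ≈ 10313.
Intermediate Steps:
X(d) = -1 - 3*d (X(d) = -3*d - 1 = -1 - 3*d)
O = -167/3 (O = -8 + ((-12 + (3 - 1*4))*11)/3 = -8 + ((-12 + (3 - 4))*11)/3 = -8 + ((-12 - 1)*11)/3 = -8 + (-13*11)/3 = -8 + (⅓)*(-143) = -8 - 143/3 = -167/3 ≈ -55.667)
-499*(X(-12) + O) = -499*((-1 - 3*(-12)) - 167/3) = -499*((-1 + 36) - 167/3) = -499*(35 - 167/3) = -499*(-62/3) = 30938/3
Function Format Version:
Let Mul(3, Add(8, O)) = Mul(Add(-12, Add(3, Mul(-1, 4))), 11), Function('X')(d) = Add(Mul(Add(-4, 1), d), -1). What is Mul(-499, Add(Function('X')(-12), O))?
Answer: Rational(30938, 3) ≈ 10313.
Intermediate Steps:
Function('X')(d) = Add(-1, Mul(-3, d)) (Function('X')(d) = Add(Mul(-3, d), -1) = Add(-1, Mul(-3, d)))
O = Rational(-167, 3) (O = Add(-8, Mul(Rational(1, 3), Mul(Add(-12, Add(3, Mul(-1, 4))), 11))) = Add(-8, Mul(Rational(1, 3), Mul(Add(-12, Add(3, -4)), 11))) = Add(-8, Mul(Rational(1, 3), Mul(Add(-12, -1), 11))) = Add(-8, Mul(Rational(1, 3), Mul(-13, 11))) = Add(-8, Mul(Rational(1, 3), -143)) = Add(-8, Rational(-143, 3)) = Rational(-167, 3) ≈ -55.667)
Mul(-499, Add(Function('X')(-12), O)) = Mul(-499, Add(Add(-1, Mul(-3, -12)), Rational(-167, 3))) = Mul(-499, Add(Add(-1, 36), Rational(-167, 3))) = Mul(-499, Add(35, Rational(-167, 3))) = Mul(-499, Rational(-62, 3)) = Rational(30938, 3)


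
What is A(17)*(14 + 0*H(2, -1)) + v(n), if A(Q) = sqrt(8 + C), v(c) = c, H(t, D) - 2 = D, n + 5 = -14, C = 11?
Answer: -19 + 14*sqrt(19) ≈ 42.025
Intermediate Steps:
n = -19 (n = -5 - 14 = -19)
H(t, D) = 2 + D
A(Q) = sqrt(19) (A(Q) = sqrt(8 + 11) = sqrt(19))
A(17)*(14 + 0*H(2, -1)) + v(n) = sqrt(19)*(14 + 0*(2 - 1)) - 19 = sqrt(19)*(14 + 0*1) - 19 = sqrt(19)*(14 + 0) - 19 = sqrt(19)*14 - 19 = 14*sqrt(19) - 19 = -19 + 14*sqrt(19)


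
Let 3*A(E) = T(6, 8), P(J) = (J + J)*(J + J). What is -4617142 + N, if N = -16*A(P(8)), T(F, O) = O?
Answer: -13851554/3 ≈ -4.6172e+6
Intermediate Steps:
P(J) = 4*J² (P(J) = (2*J)*(2*J) = 4*J²)
A(E) = 8/3 (A(E) = (⅓)*8 = 8/3)
N = -128/3 (N = -16*8/3 = -128/3 ≈ -42.667)
-4617142 + N = -4617142 - 128/3 = -13851554/3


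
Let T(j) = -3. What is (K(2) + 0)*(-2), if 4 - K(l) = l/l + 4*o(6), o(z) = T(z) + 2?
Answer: -14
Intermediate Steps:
o(z) = -1 (o(z) = -3 + 2 = -1)
K(l) = 7 (K(l) = 4 - (l/l + 4*(-1)) = 4 - (1 - 4) = 4 - 1*(-3) = 4 + 3 = 7)
(K(2) + 0)*(-2) = (7 + 0)*(-2) = 7*(-2) = -14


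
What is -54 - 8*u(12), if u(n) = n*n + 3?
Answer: -1230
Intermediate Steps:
u(n) = 3 + n² (u(n) = n² + 3 = 3 + n²)
-54 - 8*u(12) = -54 - 8*(3 + 12²) = -54 - 8*(3 + 144) = -54 - 8*147 = -54 - 1176 = -1230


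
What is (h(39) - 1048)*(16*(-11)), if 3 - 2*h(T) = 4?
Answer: 184536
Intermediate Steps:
h(T) = -½ (h(T) = 3/2 - ½*4 = 3/2 - 2 = -½)
(h(39) - 1048)*(16*(-11)) = (-½ - 1048)*(16*(-11)) = -2097/2*(-176) = 184536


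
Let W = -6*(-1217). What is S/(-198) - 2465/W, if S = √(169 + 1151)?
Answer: -2465/7302 - √330/99 ≈ -0.52107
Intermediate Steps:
S = 2*√330 (S = √1320 = 2*√330 ≈ 36.332)
W = 7302 (W = -1*(-7302) = 7302)
S/(-198) - 2465/W = (2*√330)/(-198) - 2465/7302 = (2*√330)*(-1/198) - 2465*1/7302 = -√330/99 - 2465/7302 = -2465/7302 - √330/99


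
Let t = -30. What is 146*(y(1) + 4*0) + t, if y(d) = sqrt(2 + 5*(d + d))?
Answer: -30 + 292*sqrt(3) ≈ 475.76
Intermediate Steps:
y(d) = sqrt(2 + 10*d) (y(d) = sqrt(2 + 5*(2*d)) = sqrt(2 + 10*d))
146*(y(1) + 4*0) + t = 146*(sqrt(2 + 10*1) + 4*0) - 30 = 146*(sqrt(2 + 10) + 0) - 30 = 146*(sqrt(12) + 0) - 30 = 146*(2*sqrt(3) + 0) - 30 = 146*(2*sqrt(3)) - 30 = 292*sqrt(3) - 30 = -30 + 292*sqrt(3)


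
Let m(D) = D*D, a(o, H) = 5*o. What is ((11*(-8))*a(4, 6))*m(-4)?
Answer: -28160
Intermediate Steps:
m(D) = D²
((11*(-8))*a(4, 6))*m(-4) = ((11*(-8))*(5*4))*(-4)² = -88*20*16 = -1760*16 = -28160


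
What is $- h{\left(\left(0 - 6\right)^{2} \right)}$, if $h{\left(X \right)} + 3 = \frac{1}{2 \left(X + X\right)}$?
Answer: $\frac{431}{144} \approx 2.9931$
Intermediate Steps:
$h{\left(X \right)} = -3 + \frac{1}{4 X}$ ($h{\left(X \right)} = -3 + \frac{1}{2 \left(X + X\right)} = -3 + \frac{1}{2 \cdot 2 X} = -3 + \frac{1}{4 X}$)
$- h{\left(\left(0 - 6\right)^{2} \right)} = - (-3 + \frac{1}{4 \left(0 - 6\right)^{2}}) = - (-3 + \frac{1}{4 \left(-6\right)^{2}}) = - (-3 + \frac{1}{4 \cdot 36}) = - (-3 + \frac{1}{4} \cdot \frac{1}{36}) = - (-3 + \frac{1}{144}) = \left(-1\right) \left(- \frac{431}{144}\right) = \frac{431}{144}$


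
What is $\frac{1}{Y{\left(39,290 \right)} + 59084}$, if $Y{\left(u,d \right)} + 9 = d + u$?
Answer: $\frac{1}{59404} \approx 1.6834 \cdot 10^{-5}$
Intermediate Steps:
$Y{\left(u,d \right)} = -9 + d + u$ ($Y{\left(u,d \right)} = -9 + \left(d + u\right) = -9 + d + u$)
$\frac{1}{Y{\left(39,290 \right)} + 59084} = \frac{1}{\left(-9 + 290 + 39\right) + 59084} = \frac{1}{320 + 59084} = \frac{1}{59404}$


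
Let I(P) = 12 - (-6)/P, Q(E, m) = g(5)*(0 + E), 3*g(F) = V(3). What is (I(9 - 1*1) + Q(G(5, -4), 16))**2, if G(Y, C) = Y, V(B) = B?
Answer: 5041/16 ≈ 315.06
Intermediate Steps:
g(F) = 1 (g(F) = (1/3)*3 = 1)
Q(E, m) = E (Q(E, m) = 1*(0 + E) = 1*E = E)
I(P) = 12 + 6/P
(I(9 - 1*1) + Q(G(5, -4), 16))**2 = ((12 + 6/(9 - 1*1)) + 5)**2 = ((12 + 6/(9 - 1)) + 5)**2 = ((12 + 6/8) + 5)**2 = ((12 + 6*(1/8)) + 5)**2 = ((12 + 3/4) + 5)**2 = (51/4 + 5)**2 = (71/4)**2 = 5041/16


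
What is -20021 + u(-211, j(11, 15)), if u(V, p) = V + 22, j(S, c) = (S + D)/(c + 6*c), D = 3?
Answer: -20210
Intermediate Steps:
j(S, c) = (3 + S)/(7*c) (j(S, c) = (S + 3)/(c + 6*c) = (3 + S)/((7*c)) = (3 + S)*(1/(7*c)) = (3 + S)/(7*c))
u(V, p) = 22 + V
-20021 + u(-211, j(11, 15)) = -20021 + (22 - 211) = -20021 - 189 = -20210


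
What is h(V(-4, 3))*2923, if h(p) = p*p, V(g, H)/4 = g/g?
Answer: 46768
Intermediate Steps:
V(g, H) = 4 (V(g, H) = 4*(g/g) = 4*1 = 4)
h(p) = p²
h(V(-4, 3))*2923 = 4²*2923 = 16*2923 = 46768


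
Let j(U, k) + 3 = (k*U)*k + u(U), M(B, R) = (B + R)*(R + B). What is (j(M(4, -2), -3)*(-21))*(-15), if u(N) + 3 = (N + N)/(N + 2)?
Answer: 9870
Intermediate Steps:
M(B, R) = (B + R)**2 (M(B, R) = (B + R)*(B + R) = (B + R)**2)
u(N) = -3 + 2*N/(2 + N) (u(N) = -3 + (N + N)/(N + 2) = -3 + (2*N)/(2 + N) = -3 + 2*N/(2 + N))
j(U, k) = -3 + U*k**2 + (-6 - U)/(2 + U) (j(U, k) = -3 + ((k*U)*k + (-6 - U)/(2 + U)) = -3 + ((U*k)*k + (-6 - U)/(2 + U)) = -3 + (U*k**2 + (-6 - U)/(2 + U)) = -3 + U*k**2 + (-6 - U)/(2 + U))
(j(M(4, -2), -3)*(-21))*(-15) = (((-6 - (4 - 2)**2 + (-3 + (4 - 2)**2*(-3)**2)*(2 + (4 - 2)**2))/(2 + (4 - 2)**2))*(-21))*(-15) = (((-6 - 1*2**2 + (-3 + 2**2*9)*(2 + 2**2))/(2 + 2**2))*(-21))*(-15) = (((-6 - 1*4 + (-3 + 4*9)*(2 + 4))/(2 + 4))*(-21))*(-15) = (((-6 - 4 + (-3 + 36)*6)/6)*(-21))*(-15) = (((-6 - 4 + 33*6)/6)*(-21))*(-15) = (((-6 - 4 + 198)/6)*(-21))*(-15) = (((1/6)*188)*(-21))*(-15) = ((94/3)*(-21))*(-15) = -658*(-15) = 9870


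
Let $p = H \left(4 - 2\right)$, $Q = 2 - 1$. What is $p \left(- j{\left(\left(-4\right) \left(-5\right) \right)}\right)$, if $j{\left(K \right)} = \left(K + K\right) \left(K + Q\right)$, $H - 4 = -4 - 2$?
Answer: $3360$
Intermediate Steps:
$H = -2$ ($H = 4 - 6 = -2$)
$Q = 1$ ($Q = 2 - 1 = 1$)
$p = -4$ ($p = - 2 \left(4 - 2\right) = \left(-2\right) 2 = -4$)
$j{\left(K \right)} = 2 K \left(1 + K\right)$ ($j{\left(K \right)} = \left(K + K\right) \left(K + 1\right) = 2 K \left(1 + K\right)$)
$p \left(- j{\left(\left(-4\right) \left(-5\right) \right)}\right) = - 4 \left(- 2 \left(\left(-4\right) \left(-5\right)\right) \left(1 - -20\right)\right) = - 4 \left(- 2 \cdot 20 \left(1 + 20\right)\right) = - 4 \left(- 2 \cdot 20 \cdot 21\right) = - 4 \left(\left(-1\right) 840\right) = \left(-4\right) \left(-840\right) = 3360$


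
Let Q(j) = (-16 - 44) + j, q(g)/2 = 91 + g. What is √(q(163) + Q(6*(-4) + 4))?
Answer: 2*√107 ≈ 20.688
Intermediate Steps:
q(g) = 182 + 2*g (q(g) = 2*(91 + g) = 182 + 2*g)
Q(j) = -60 + j
√(q(163) + Q(6*(-4) + 4)) = √((182 + 2*163) + (-60 + (6*(-4) + 4))) = √((182 + 326) + (-60 + (-24 + 4))) = √(508 + (-60 - 20)) = √(508 - 80) = √428 = 2*√107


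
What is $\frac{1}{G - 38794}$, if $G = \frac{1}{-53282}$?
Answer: $- \frac{53282}{2067021909} \approx -2.5777 \cdot 10^{-5}$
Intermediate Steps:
$G = - \frac{1}{53282} \approx -1.8768 \cdot 10^{-5}$
$\frac{1}{G - 38794} = \frac{1}{- \frac{1}{53282} - 38794} = \frac{1}{- \frac{2067021909}{53282}} = - \frac{53282}{2067021909}$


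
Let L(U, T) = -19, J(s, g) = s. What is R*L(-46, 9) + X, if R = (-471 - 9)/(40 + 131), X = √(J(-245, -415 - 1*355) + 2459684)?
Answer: 160/3 + 3*√273271 ≈ 1621.6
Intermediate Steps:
X = 3*√273271 (X = √(-245 + 2459684) = √2459439 = 3*√273271 ≈ 1568.3)
R = -160/57 (R = -480/171 = -480*1/171 = -160/57 ≈ -2.8070)
R*L(-46, 9) + X = -160/57*(-19) + 3*√273271 = 160/3 + 3*√273271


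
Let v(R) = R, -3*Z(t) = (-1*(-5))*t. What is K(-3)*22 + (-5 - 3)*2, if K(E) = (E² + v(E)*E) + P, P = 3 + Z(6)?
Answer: 226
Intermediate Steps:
Z(t) = -5*t/3 (Z(t) = -(-1*(-5))*t/3 = -5*t/3)
P = -7 (P = 3 - 5/3*6 = 3 - 10 = -7)
K(E) = -7 + 2*E² (K(E) = (E² + E*E) - 7 = (E² + E²) - 7 = 2*E² - 7 = -7 + 2*E²)
K(-3)*22 + (-5 - 3)*2 = (-7 + 2*(-3)²)*22 + (-5 - 3)*2 = (-7 + 2*9)*22 - 8*2 = (-7 + 18)*22 - 16 = 11*22 - 16 = 242 - 16 = 226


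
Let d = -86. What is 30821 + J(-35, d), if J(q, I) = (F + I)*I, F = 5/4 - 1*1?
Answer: 76391/2 ≈ 38196.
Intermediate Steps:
F = ¼ (F = 5*(¼) - 1 = 5/4 - 1 = ¼ ≈ 0.25000)
J(q, I) = I*(¼ + I) (J(q, I) = (¼ + I)*I = I*(¼ + I))
30821 + J(-35, d) = 30821 - 86*(¼ - 86) = 30821 - 86*(-343/4) = 30821 + 14749/2 = 76391/2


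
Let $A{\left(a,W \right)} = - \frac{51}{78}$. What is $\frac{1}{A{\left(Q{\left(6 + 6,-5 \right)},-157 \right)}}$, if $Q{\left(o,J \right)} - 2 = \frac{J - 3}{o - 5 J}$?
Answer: $- \frac{26}{17} \approx -1.5294$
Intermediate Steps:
$Q{\left(o,J \right)} = 2 + \frac{-3 + J}{o - 5 J}$ ($Q{\left(o,J \right)} = 2 + \frac{J - 3}{o - 5 J} = 2 + \frac{-3 + J}{o - 5 J}$)
$A{\left(a,W \right)} = - \frac{17}{26}$ ($A{\left(a,W \right)} = \left(-51\right) \frac{1}{78} = - \frac{17}{26}$)
$\frac{1}{A{\left(Q{\left(6 + 6,-5 \right)},-157 \right)}} = \frac{1}{- \frac{17}{26}} = - \frac{26}{17}$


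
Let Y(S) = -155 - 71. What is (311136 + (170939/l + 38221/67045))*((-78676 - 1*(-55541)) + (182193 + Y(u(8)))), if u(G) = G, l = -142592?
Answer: 29527655409629194959/597505040 ≈ 4.9418e+10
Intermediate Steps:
Y(S) = -226
(311136 + (170939/l + 38221/67045))*((-78676 - 1*(-55541)) + (182193 + Y(u(8)))) = (311136 + (170939/(-142592) + 38221/67045))*((-78676 - 1*(-55541)) + (182193 - 226)) = (311136 + (170939*(-1/142592) + 38221*(1/67045)))*((-78676 + 55541) + 181967) = (311136 + (-170939/142592 + 38221/67045))*(-23135 + 181967) = (311136 - 6010596423/9560080640)*158832 = (2974479239410617/9560080640)*158832 = 29527655409629194959/597505040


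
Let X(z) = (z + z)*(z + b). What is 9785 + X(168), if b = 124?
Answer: 107897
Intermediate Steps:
X(z) = 2*z*(124 + z) (X(z) = (z + z)*(z + 124) = (2*z)*(124 + z) = 2*z*(124 + z))
9785 + X(168) = 9785 + 2*168*(124 + 168) = 9785 + 2*168*292 = 9785 + 98112 = 107897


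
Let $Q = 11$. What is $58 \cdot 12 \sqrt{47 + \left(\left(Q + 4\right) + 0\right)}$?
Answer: $696 \sqrt{62} \approx 5480.3$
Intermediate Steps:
$58 \cdot 12 \sqrt{47 + \left(\left(Q + 4\right) + 0\right)} = 58 \cdot 12 \sqrt{47 + \left(\left(11 + 4\right) + 0\right)} = 696 \sqrt{47 + \left(15 + 0\right)} = 696 \sqrt{47 + 15} = 696 \sqrt{62}$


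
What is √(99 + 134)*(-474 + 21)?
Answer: -453*√233 ≈ -6914.7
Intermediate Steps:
√(99 + 134)*(-474 + 21) = √233*(-453) = -453*√233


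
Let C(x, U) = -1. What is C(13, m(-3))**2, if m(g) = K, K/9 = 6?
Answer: 1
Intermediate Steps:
K = 54 (K = 9*6 = 54)
m(g) = 54
C(13, m(-3))**2 = (-1)**2 = 1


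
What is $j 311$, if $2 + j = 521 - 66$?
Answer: $140883$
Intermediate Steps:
$j = 453$ ($j = -2 + \left(521 - 66\right) = -2 + 455 = 453$)
$j 311 = 453 \cdot 311 = 140883$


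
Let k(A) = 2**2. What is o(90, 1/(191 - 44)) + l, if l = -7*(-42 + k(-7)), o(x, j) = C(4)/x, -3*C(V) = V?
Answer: 35908/135 ≈ 265.99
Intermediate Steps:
C(V) = -V/3
k(A) = 4
o(x, j) = -4/(3*x) (o(x, j) = (-1/3*4)/x = -4/(3*x))
l = 266 (l = -7*(-42 + 4) = -7*(-38) = 266)
o(90, 1/(191 - 44)) + l = -4/3/90 + 266 = -4/3*1/90 + 266 = -2/135 + 266 = 35908/135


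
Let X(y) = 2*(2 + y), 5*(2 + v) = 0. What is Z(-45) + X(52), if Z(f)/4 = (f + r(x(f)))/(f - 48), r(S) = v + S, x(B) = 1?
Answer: 10228/93 ≈ 109.98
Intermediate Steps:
v = -2 (v = -2 + (1/5)*0 = -2 + 0 = -2)
X(y) = 4 + 2*y
r(S) = -2 + S
Z(f) = 4*(-1 + f)/(-48 + f) (Z(f) = 4*((f + (-2 + 1))/(f - 48)) = 4*((f - 1)/(-48 + f)) = 4*((-1 + f)/(-48 + f)) = 4*(-1 + f)/(-48 + f))
Z(-45) + X(52) = 4*(-1 - 45)/(-48 - 45) + (4 + 2*52) = 4*(-46)/(-93) + (4 + 104) = 4*(-1/93)*(-46) + 108 = 184/93 + 108 = 10228/93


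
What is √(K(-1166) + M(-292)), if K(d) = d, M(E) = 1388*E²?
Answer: 3*√13149474 ≈ 10879.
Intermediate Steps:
√(K(-1166) + M(-292)) = √(-1166 + 1388*(-292)²) = √(-1166 + 1388*85264) = √(-1166 + 118346432) = √118345266 = 3*√13149474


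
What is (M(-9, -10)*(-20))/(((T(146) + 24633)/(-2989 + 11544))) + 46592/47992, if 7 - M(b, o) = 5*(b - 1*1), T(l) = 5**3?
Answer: -4168732622/10608803 ≈ -392.95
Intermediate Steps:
T(l) = 125
M(b, o) = 12 - 5*b (M(b, o) = 7 - 5*(b - 1*1) = 7 - 5*(b - 1) = 7 - 5*(-1 + b) = 7 - (-5 + 5*b) = 7 + (5 - 5*b) = 12 - 5*b)
(M(-9, -10)*(-20))/(((T(146) + 24633)/(-2989 + 11544))) + 46592/47992 = ((12 - 5*(-9))*(-20))/(((125 + 24633)/(-2989 + 11544))) + 46592/47992 = ((12 + 45)*(-20))/((24758/8555)) + 46592*(1/47992) = (57*(-20))/((24758*(1/8555))) + 832/857 = -1140/24758/8555 + 832/857 = -1140*8555/24758 + 832/857 = -4876350/12379 + 832/857 = -4168732622/10608803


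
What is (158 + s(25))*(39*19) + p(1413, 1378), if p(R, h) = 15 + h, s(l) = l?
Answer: 136996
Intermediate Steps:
(158 + s(25))*(39*19) + p(1413, 1378) = (158 + 25)*(39*19) + (15 + 1378) = 183*741 + 1393 = 135603 + 1393 = 136996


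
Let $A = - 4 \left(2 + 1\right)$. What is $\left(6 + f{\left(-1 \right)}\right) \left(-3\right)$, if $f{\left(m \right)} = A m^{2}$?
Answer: $18$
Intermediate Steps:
$A = -12$ ($A = \left(-4\right) 3 = -12$)
$f{\left(m \right)} = - 12 m^{2}$
$\left(6 + f{\left(-1 \right)}\right) \left(-3\right) = \left(6 - 12 \left(-1\right)^{2}\right) \left(-3\right) = \left(6 - 12\right) \left(-3\right) = \left(-6\right) \left(-3\right) = 18$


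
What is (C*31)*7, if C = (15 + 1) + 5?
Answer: 4557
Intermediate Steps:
C = 21 (C = 16 + 5 = 21)
(C*31)*7 = (21*31)*7 = 651*7 = 4557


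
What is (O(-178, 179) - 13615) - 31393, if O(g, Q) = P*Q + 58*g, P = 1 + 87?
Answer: -39580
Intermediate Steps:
P = 88
O(g, Q) = 58*g + 88*Q (O(g, Q) = 88*Q + 58*g = 58*g + 88*Q)
(O(-178, 179) - 13615) - 31393 = ((58*(-178) + 88*179) - 13615) - 31393 = ((-10324 + 15752) - 13615) - 31393 = (5428 - 13615) - 31393 = -8187 - 31393 = -39580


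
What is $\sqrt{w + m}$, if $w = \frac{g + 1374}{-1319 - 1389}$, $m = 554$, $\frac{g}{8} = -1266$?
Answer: $\frac{\sqrt{1021583522}}{1354} \approx 23.606$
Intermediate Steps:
$g = -10128$ ($g = 8 \left(-1266\right) = -10128$)
$w = \frac{4377}{1354}$ ($w = \frac{-10128 + 1374}{-1319 - 1389} = - \frac{8754}{-2708} = \left(-8754\right) \left(- \frac{1}{2708}\right) = \frac{4377}{1354} \approx 3.2326$)
$\sqrt{w + m} = \sqrt{\frac{4377}{1354} + 554} = \sqrt{\frac{754493}{1354}} = \frac{\sqrt{1021583522}}{1354}$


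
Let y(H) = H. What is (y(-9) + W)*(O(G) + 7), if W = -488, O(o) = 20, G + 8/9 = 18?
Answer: -13419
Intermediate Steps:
G = 154/9 (G = -8/9 + 18 = 154/9 ≈ 17.111)
(y(-9) + W)*(O(G) + 7) = (-9 - 488)*(20 + 7) = -497*27 = -13419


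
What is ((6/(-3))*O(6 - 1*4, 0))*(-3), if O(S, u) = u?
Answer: 0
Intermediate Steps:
((6/(-3))*O(6 - 1*4, 0))*(-3) = ((6/(-3))*0)*(-3) = ((6*(-1/3))*0)*(-3) = -2*0*(-3) = 0*(-3) = 0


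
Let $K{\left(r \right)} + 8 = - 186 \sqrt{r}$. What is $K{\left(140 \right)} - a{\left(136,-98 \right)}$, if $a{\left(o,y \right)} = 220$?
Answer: $-228 - 372 \sqrt{35} \approx -2428.8$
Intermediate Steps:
$K{\left(r \right)} = -8 - 186 \sqrt{r}$
$K{\left(140 \right)} - a{\left(136,-98 \right)} = \left(-8 - 186 \sqrt{140}\right) - 220 = \left(-8 - 186 \cdot 2 \sqrt{35}\right) - 220 = \left(-8 - 372 \sqrt{35}\right) - 220 = -228 - 372 \sqrt{35}$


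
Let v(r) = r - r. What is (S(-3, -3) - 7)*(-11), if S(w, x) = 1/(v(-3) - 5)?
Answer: 396/5 ≈ 79.200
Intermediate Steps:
v(r) = 0
S(w, x) = -⅕ (S(w, x) = 1/(0 - 5) = 1/(-5) = -⅕)
(S(-3, -3) - 7)*(-11) = (-⅕ - 7)*(-11) = -36/5*(-11) = 396/5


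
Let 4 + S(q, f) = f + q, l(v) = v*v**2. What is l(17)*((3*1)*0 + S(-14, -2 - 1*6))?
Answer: -127738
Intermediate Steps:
l(v) = v**3
S(q, f) = -4 + f + q (S(q, f) = -4 + (f + q) = -4 + f + q)
l(17)*((3*1)*0 + S(-14, -2 - 1*6)) = 17**3*((3*1)*0 + (-4 + (-2 - 1*6) - 14)) = 4913*(3*0 + (-4 + (-2 - 6) - 14)) = 4913*(0 + (-4 - 8 - 14)) = 4913*(0 - 26) = 4913*(-26) = -127738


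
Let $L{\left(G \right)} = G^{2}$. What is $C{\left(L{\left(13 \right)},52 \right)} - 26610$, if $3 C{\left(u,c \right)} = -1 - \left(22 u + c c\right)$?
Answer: $-28751$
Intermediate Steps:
$C{\left(u,c \right)} = - \frac{1}{3} - \frac{22 u}{3} - \frac{c^{2}}{3}$ ($C{\left(u,c \right)} = \frac{-1 - \left(22 u + c c\right)}{3} = \frac{-1 - \left(22 u + c^{2}\right)}{3} = \frac{-1 - \left(c^{2} + 22 u\right)}{3} = \frac{-1 - c^{2} - 22 u}{3} = - \frac{1}{3} - \frac{22 u}{3} - \frac{c^{2}}{3}$)
$C{\left(L{\left(13 \right)},52 \right)} - 26610 = \left(- \frac{1}{3} - \frac{22 \cdot 13^{2}}{3} - \frac{52^{2}}{3}\right) - 26610 = \left(- \frac{1}{3} - \frac{3718}{3} - \frac{2704}{3}\right) - 26610 = -2141 - 26610 = -28751$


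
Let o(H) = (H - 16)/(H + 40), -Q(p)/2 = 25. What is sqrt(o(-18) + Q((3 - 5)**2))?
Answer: 9*I*sqrt(77)/11 ≈ 7.1795*I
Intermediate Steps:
Q(p) = -50 (Q(p) = -2*25 = -50)
o(H) = (-16 + H)/(40 + H)
sqrt(o(-18) + Q((3 - 5)**2)) = sqrt((-16 - 18)/(40 - 18) - 50) = sqrt(-34/22 - 50) = sqrt((1/22)*(-34) - 50) = sqrt(-17/11 - 50) = sqrt(-567/11) = 9*I*sqrt(77)/11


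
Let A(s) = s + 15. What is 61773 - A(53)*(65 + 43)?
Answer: 54429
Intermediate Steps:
A(s) = 15 + s
61773 - A(53)*(65 + 43) = 61773 - (15 + 53)*(65 + 43) = 61773 - 68*108 = 61773 - 1*7344 = 61773 - 7344 = 54429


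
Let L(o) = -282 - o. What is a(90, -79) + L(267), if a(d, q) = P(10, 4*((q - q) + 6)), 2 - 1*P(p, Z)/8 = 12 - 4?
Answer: -597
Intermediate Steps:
P(p, Z) = -48 (P(p, Z) = 16 - 8*(12 - 4) = 16 - 8*8 = 16 - 64 = -48)
a(d, q) = -48
a(90, -79) + L(267) = -48 + (-282 - 1*267) = -48 + (-282 - 267) = -48 - 549 = -597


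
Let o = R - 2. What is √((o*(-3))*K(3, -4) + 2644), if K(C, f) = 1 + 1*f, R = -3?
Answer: √2599 ≈ 50.980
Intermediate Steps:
o = -5 (o = -3 - 2 = -5)
K(C, f) = 1 + f
√((o*(-3))*K(3, -4) + 2644) = √((-5*(-3))*(1 - 4) + 2644) = √(15*(-3) + 2644) = √(-45 + 2644) = √2599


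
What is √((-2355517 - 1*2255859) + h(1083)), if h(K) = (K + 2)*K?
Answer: 7*I*√70129 ≈ 1853.7*I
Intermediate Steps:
h(K) = K*(2 + K) (h(K) = (2 + K)*K = K*(2 + K))
√((-2355517 - 1*2255859) + h(1083)) = √((-2355517 - 1*2255859) + 1083*(2 + 1083)) = √((-2355517 - 2255859) + 1083*1085) = √(-4611376 + 1175055) = √(-3436321) = 7*I*√70129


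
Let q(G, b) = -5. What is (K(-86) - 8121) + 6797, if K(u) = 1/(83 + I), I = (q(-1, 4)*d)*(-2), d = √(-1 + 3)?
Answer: -8856153/6689 - 10*√2/6689 ≈ -1324.0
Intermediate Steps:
d = √2 ≈ 1.4142
I = 10*√2 (I = -5*√2*(-2) = 10*√2 ≈ 14.142)
K(u) = 1/(83 + 10*√2)
(K(-86) - 8121) + 6797 = ((83/6689 - 10*√2/6689) - 8121) + 6797 = (-54321286/6689 - 10*√2/6689) + 6797 = -8856153/6689 - 10*√2/6689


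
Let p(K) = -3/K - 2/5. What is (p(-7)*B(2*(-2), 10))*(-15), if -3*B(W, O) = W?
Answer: -4/7 ≈ -0.57143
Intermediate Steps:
B(W, O) = -W/3
p(K) = -2/5 - 3/K (p(K) = -3/K - 2*1/5 = -3/K - 2/5 = -2/5 - 3/K)
(p(-7)*B(2*(-2), 10))*(-15) = ((-2/5 - 3/(-7))*(-2*(-2)/3))*(-15) = ((-2/5 - 3*(-1/7))*(-1/3*(-4)))*(-15) = ((-2/5 + 3/7)*(4/3))*(-15) = ((1/35)*(4/3))*(-15) = (4/105)*(-15) = -4/7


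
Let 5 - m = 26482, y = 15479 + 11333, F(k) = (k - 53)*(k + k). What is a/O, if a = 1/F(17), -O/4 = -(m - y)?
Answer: 1/260902944 ≈ 3.8328e-9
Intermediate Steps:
F(k) = 2*k*(-53 + k) (F(k) = (-53 + k)*(2*k) = 2*k*(-53 + k))
y = 26812
m = -26477 (m = 5 - 1*26482 = 5 - 26482 = -26477)
O = -213156 (O = -(-4)*(-26477 - 1*26812) = -(-4)*(-26477 - 26812) = -(-4)*(-53289) = -4*53289 = -213156)
a = -1/1224 (a = 1/(2*17*(-53 + 17)) = 1/(2*17*(-36)) = 1/(-1224) = -1/1224 ≈ -0.00081699)
a/O = -1/1224/(-213156) = -1/1224*(-1/213156) = 1/260902944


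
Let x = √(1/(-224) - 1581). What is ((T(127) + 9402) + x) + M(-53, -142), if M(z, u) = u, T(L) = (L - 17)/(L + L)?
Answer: 1176075/127 + I*√4958030/56 ≈ 9260.4 + 39.762*I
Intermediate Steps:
T(L) = (-17 + L)/(2*L) (T(L) = (-17 + L)/((2*L)) = (-17 + L)*(1/(2*L)) = (-17 + L)/(2*L))
x = I*√4958030/56 (x = √(-1/224 - 1581) = √(-354145/224) = I*√4958030/56 ≈ 39.762*I)
((T(127) + 9402) + x) + M(-53, -142) = (((½)*(-17 + 127)/127 + 9402) + I*√4958030/56) - 142 = (((½)*(1/127)*110 + 9402) + I*√4958030/56) - 142 = ((55/127 + 9402) + I*√4958030/56) - 142 = (1194109/127 + I*√4958030/56) - 142 = 1176075/127 + I*√4958030/56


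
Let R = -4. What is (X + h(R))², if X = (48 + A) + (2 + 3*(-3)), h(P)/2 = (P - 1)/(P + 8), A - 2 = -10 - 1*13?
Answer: 1225/4 ≈ 306.25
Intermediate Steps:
A = -21 (A = 2 + (-10 - 1*13) = 2 + (-10 - 13) = 2 - 23 = -21)
h(P) = 2*(-1 + P)/(8 + P) (h(P) = 2*((P - 1)/(P + 8)) = 2*((-1 + P)/(8 + P)) = 2*(-1 + P)/(8 + P))
X = 20 (X = (48 - 21) + (2 + 3*(-3)) = 27 + (2 - 9) = 27 - 7 = 20)
(X + h(R))² = (20 + 2*(-1 - 4)/(8 - 4))² = (20 + 2*(-5)/4)² = (20 + 2*(¼)*(-5))² = (20 - 5/2)² = (35/2)² = 1225/4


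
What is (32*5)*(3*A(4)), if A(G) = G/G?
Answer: 480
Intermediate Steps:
A(G) = 1
(32*5)*(3*A(4)) = (32*5)*(3*1) = 160*3 = 480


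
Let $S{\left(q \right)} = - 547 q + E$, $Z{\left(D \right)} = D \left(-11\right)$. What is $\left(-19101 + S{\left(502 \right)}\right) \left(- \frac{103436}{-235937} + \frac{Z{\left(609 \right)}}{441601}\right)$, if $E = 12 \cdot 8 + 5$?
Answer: $- \frac{12946584986438362}{104190015137} \approx -1.2426 \cdot 10^{5}$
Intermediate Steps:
$E = 101$ ($E = 96 + 5 = 101$)
$Z{\left(D \right)} = - 11 D$
$S{\left(q \right)} = 101 - 547 q$ ($S{\left(q \right)} = - 547 q + 101 = 101 - 547 q$)
$\left(-19101 + S{\left(502 \right)}\right) \left(- \frac{103436}{-235937} + \frac{Z{\left(609 \right)}}{441601}\right) = \left(-19101 + \left(101 - 274594\right)\right) \left(- \frac{103436}{-235937} + \frac{\left(-11\right) 609}{441601}\right) = \left(-19101 + \left(101 - 274594\right)\right) \left(\left(-103436\right) \left(- \frac{1}{235937}\right) - \frac{6699}{441601}\right) = \left(-19101 - 274493\right) \left(\frac{103436}{235937} - \frac{6699}{441601}\right) = \left(-293594\right) \frac{44096899073}{104190015137} = - \frac{12946584986438362}{104190015137}$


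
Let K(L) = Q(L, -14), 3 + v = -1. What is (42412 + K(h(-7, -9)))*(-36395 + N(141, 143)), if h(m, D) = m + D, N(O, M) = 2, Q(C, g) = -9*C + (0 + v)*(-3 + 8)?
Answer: -1548012648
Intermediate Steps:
v = -4 (v = -3 - 1 = -4)
Q(C, g) = -20 - 9*C (Q(C, g) = -9*C + (0 - 4)*(-3 + 8) = -9*C - 4*5 = -9*C - 20 = -20 - 9*C)
h(m, D) = D + m
K(L) = -20 - 9*L
(42412 + K(h(-7, -9)))*(-36395 + N(141, 143)) = (42412 + (-20 - 9*(-9 - 7)))*(-36395 + 2) = (42412 + (-20 - 9*(-16)))*(-36393) = (42412 + (-20 + 144))*(-36393) = (42412 + 124)*(-36393) = 42536*(-36393) = -1548012648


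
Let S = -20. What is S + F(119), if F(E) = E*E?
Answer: 14141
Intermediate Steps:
F(E) = E²
S + F(119) = -20 + 119² = -20 + 14161 = 14141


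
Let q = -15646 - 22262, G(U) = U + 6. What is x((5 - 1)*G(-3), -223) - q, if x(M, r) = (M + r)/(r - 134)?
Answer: 13533367/357 ≈ 37909.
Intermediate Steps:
G(U) = 6 + U
q = -37908
x(M, r) = (M + r)/(-134 + r)
x((5 - 1)*G(-3), -223) - q = ((5 - 1)*(6 - 3) - 223)/(-134 - 223) - 1*(-37908) = (4*3 - 223)/(-357) + 37908 = -(12 - 223)/357 + 37908 = -1/357*(-211) + 37908 = 211/357 + 37908 = 13533367/357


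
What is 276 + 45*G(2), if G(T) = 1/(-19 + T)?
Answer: 4647/17 ≈ 273.35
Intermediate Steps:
276 + 45*G(2) = 276 + 45/(-19 + 2) = 276 + 45/(-17) = 276 + 45*(-1/17) = 276 - 45/17 = 4647/17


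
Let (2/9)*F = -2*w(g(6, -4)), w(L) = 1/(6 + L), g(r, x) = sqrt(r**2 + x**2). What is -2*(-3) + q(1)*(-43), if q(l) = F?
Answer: -1113/8 + 387*sqrt(13)/8 ≈ 35.294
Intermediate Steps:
F = -9/(6 + 2*sqrt(13)) (F = 9*(-2/(6 + sqrt(6**2 + (-4)**2)))/2 = 9*(-2/(6 + sqrt(36 + 16)))/2 = 9*(-2/(6 + sqrt(52)))/2 = 9*(-2/(6 + 2*sqrt(13)))/2 = -9/(6 + 2*sqrt(13)) ≈ -0.68124)
q(l) = 27/8 - 9*sqrt(13)/8
-2*(-3) + q(1)*(-43) = -2*(-3) + (27/8 - 9*sqrt(13)/8)*(-43) = 6 + (-1161/8 + 387*sqrt(13)/8) = -1113/8 + 387*sqrt(13)/8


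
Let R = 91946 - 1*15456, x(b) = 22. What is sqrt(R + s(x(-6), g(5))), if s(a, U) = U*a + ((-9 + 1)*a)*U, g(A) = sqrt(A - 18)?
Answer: sqrt(76490 - 154*I*sqrt(13)) ≈ 276.57 - 1.004*I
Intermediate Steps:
g(A) = sqrt(-18 + A)
s(a, U) = -7*U*a (s(a, U) = U*a + (-8*a)*U = U*a - 8*U*a = -7*U*a)
R = 76490 (R = 91946 - 15456 = 76490)
sqrt(R + s(x(-6), g(5))) = sqrt(76490 - 7*sqrt(-18 + 5)*22) = sqrt(76490 - 7*sqrt(-13)*22) = sqrt(76490 - 7*I*sqrt(13)*22) = sqrt(76490 - 154*I*sqrt(13))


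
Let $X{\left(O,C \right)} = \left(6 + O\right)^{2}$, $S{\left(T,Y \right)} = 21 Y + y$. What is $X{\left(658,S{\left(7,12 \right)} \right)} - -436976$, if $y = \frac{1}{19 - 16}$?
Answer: $877872$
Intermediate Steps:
$y = \frac{1}{3} \approx 0.33333$
$S{\left(T,Y \right)} = \frac{1}{3} + 21 Y$ ($S{\left(T,Y \right)} = 21 Y + \frac{1}{3} = \frac{1}{3} + 21 Y$)
$X{\left(658,S{\left(7,12 \right)} \right)} - -436976 = \left(6 + 658\right)^{2} - -436976 = 664^{2} + 436976 = 440896 + 436976 = 877872$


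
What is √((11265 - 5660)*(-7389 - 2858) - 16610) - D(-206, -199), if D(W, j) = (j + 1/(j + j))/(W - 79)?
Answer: -26401/37810 + I*√57451045 ≈ -0.69825 + 7579.6*I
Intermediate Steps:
D(W, j) = (j + 1/(2*j))/(-79 + W)
√((11265 - 5660)*(-7389 - 2858) - 16610) - D(-206, -199) = √((11265 - 5660)*(-7389 - 2858) - 16610) - (½ + (-199)²)/((-199)*(-79 - 206)) = √(5605*(-10247) - 16610) - (-1)*(½ + 39601)/(199*(-285)) = √(-57434435 - 16610) - (-1)*(-1)*79203/(199*285*2) = √(-57451045) - 1*26401/37810 = I*√57451045 - 26401/37810 = -26401/37810 + I*√57451045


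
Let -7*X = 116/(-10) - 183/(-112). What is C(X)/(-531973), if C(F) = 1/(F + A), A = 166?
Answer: -3920/349134411873 ≈ -1.1228e-8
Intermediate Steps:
X = 5581/3920 (X = -(116/(-10) - 183/(-112))/7 = -(116*(-⅒) - 183*(-1/112))/7 = -(-58/5 + 183/112)/7 = -⅐*(-5581/560) = 5581/3920 ≈ 1.4237)
C(F) = 1/(166 + F) (C(F) = 1/(F + 166) = 1/(166 + F))
C(X)/(-531973) = 1/((166 + 5581/3920)*(-531973)) = -1/531973/(656301/3920) = (3920/656301)*(-1/531973) = -3920/349134411873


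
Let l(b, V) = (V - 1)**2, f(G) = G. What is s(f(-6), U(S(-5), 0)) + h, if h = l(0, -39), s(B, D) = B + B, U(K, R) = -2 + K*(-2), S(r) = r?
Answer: 1588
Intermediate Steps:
U(K, R) = -2 - 2*K
s(B, D) = 2*B
l(b, V) = (-1 + V)**2
h = 1600 (h = (-1 - 39)**2 = (-40)**2 = 1600)
s(f(-6), U(S(-5), 0)) + h = 2*(-6) + 1600 = -12 + 1600 = 1588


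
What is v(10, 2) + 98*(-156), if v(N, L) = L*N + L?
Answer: -15266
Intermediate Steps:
v(N, L) = L + L*N
v(10, 2) + 98*(-156) = 2*(1 + 10) + 98*(-156) = 2*11 - 15288 = 22 - 15288 = -15266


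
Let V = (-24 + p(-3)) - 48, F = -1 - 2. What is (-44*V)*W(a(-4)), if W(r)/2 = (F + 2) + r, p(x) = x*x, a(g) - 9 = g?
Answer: 22176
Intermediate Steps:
a(g) = 9 + g
F = -3
p(x) = x²
W(r) = -2 + 2*r (W(r) = 2*((-3 + 2) + r) = 2*(-1 + r) = -2 + 2*r)
V = -63 (V = (-24 + (-3)²) - 48 = (-24 + 9) - 48 = -15 - 48 = -63)
(-44*V)*W(a(-4)) = (-44*(-63))*(-2 + 2*(9 - 4)) = 2772*(-2 + 2*5) = 2772*(-2 + 10) = 2772*8 = 22176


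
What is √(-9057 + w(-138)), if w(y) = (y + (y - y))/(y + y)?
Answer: I*√36226/2 ≈ 95.166*I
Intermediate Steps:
w(y) = ½ (w(y) = (y + 0)/((2*y)) = y*(1/(2*y)) = ½)
√(-9057 + w(-138)) = √(-9057 + ½) = √(-18113/2) = I*√36226/2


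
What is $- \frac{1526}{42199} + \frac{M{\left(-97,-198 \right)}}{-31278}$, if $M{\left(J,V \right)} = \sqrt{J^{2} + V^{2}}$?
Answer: $- \frac{1526}{42199} - \frac{\sqrt{48613}}{31278} \approx -0.043211$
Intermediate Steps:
$- \frac{1526}{42199} + \frac{M{\left(-97,-198 \right)}}{-31278} = - \frac{1526}{42199} + \frac{\sqrt{\left(-97\right)^{2} + \left(-198\right)^{2}}}{-31278} = \left(-1526\right) \frac{1}{42199} + \sqrt{9409 + 39204} \left(- \frac{1}{31278}\right) = - \frac{1526}{42199} + \sqrt{48613} \left(- \frac{1}{31278}\right) = - \frac{1526}{42199} - \frac{\sqrt{48613}}{31278}$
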